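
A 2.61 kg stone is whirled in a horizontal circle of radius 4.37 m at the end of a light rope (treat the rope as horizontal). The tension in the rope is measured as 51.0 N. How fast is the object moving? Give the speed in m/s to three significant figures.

T = m v²/r ⇒ v = √(T r / m) = √(51.0 × 4.37 / 2.61) = √85.39 = 9.241 m/s.

9.24 m/s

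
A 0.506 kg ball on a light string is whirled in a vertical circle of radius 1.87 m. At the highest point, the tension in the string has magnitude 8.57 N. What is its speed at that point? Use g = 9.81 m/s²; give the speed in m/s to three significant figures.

At the top, T + mg = mv²/r, so v = √(r(T/m + g)) = √(1.87 × (8.57/0.506 + 9.81)) = √(1.87 × 26.75) = √50.02 = 7.072 m/s.

7.07 m/s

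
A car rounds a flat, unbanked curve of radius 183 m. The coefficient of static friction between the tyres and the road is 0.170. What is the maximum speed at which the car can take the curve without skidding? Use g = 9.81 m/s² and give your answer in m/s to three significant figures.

17.5 m/s

On a flat curve, static friction is the only horizontal force, so it must supply the full centripetal force: μ_s m g = m v²/r.
Mass cancels: v_max = √(μ_s g r) = √(0.170 × 9.81 × 183) = √305.2 = 17.47 m/s.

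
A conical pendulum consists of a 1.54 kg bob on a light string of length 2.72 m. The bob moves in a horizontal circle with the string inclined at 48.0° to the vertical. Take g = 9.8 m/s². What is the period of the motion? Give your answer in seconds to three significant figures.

r = L sinθ = 2.021 m. From T sinθ = mω²r and T cosθ = mg: tanθ = ω²r/g, so ω² = g tanθ / r = g/(L cosθ).
ω = √(g/(L cosθ)) = √(9.8/(2.72 × 0.6691)) = √5.385 = 2.320 rad/s.
Period = 2π/ω = 2.708 s.

2.71 s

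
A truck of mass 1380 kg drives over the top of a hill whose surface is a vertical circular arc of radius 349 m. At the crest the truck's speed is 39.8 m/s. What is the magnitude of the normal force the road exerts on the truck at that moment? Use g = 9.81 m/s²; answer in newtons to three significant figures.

At the crest the centripetal acceleration points downward (toward the centre of the arc), so mg − N = mv²/r.
N = m(g − v²/r) = 1380 × (9.81 − (39.8)²/349) = 1380 × (9.81 − 4.539) = 1380 × 5.271 = 7274 N.

7270 N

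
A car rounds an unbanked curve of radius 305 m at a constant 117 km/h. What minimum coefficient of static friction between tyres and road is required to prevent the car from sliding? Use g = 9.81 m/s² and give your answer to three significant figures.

0.353

v = 117/3.6 = 32.50 m/s.
Friction provides the centripetal force: μ_s m g = m v²/r, so μ_s = v²/(g r) = (32.50)²/(9.81 × 305) = 1056/2992 = 0.3530.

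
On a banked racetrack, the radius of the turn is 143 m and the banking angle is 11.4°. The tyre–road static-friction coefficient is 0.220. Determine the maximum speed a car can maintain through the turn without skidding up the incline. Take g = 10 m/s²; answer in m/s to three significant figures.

25.1 m/s

At the maximum speed, friction acts down the slope at its limiting value f = μN. Radially (horizontal, toward centre): N sinθ + μN cosθ = mv²/r. Vertically: N cosθ − μN sinθ = mg.
Dividing: v² = r g (sinθ + μcosθ)/(cosθ − μsinθ).
sinθ + μcosθ = 0.1977 + 0.220×0.9803 = 0.4133; cosθ − μsinθ = 0.9803 − 0.220×0.1977 = 0.9368.
v² = 143 × 10.0 × 0.4133/0.9368 = 630.9 m²/s², so v = 25.12 m/s.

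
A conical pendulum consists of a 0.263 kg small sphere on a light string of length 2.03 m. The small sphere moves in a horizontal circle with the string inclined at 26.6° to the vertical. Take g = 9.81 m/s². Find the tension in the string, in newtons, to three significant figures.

2.89 N

Vertically the bob has no acceleration, so T cosθ = mg.
T = mg/cosθ = 0.263 × 9.81 / cos 26.6° = 2.580/0.8942 = 2.885 N.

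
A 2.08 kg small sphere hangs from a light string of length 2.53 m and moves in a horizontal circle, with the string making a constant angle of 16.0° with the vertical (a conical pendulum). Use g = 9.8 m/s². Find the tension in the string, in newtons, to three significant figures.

21.2 N

Vertically the bob has no acceleration, so T cosθ = mg.
T = mg/cosθ = 2.08 × 9.8 / cos 16.0° = 20.38/0.9613 = 21.21 N.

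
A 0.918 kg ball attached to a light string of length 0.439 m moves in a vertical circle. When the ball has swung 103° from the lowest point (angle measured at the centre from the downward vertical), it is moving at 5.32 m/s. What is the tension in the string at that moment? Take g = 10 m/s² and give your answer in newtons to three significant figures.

Take the radial direction toward the centre of the circle as positive. The component of the weight along the string toward the centre is −mg cos φ (φ measured from the bottom), so Newton's second law along the string gives T − mg cos φ = m v²/r.
cos 103° = -0.2250, so T = m(v²/r + g cos φ) = 0.918 × ((5.32)²/0.439 + 10.0 × -0.2250) = 0.918 × (64.47 + (-2.250)) = 0.918 × 62.22 = 57.12 N.

57.1 N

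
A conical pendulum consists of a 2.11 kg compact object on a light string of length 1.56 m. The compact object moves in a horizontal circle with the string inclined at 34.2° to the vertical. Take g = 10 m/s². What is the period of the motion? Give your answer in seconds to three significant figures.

r = L sinθ = 0.8769 m. From T sinθ = mω²r and T cosθ = mg: tanθ = ω²r/g, so ω² = g tanθ / r = g/(L cosθ).
ω = √(g/(L cosθ)) = √(10.0/(1.56 × 0.8271)) = √7.750 = 2.784 rad/s.
Period = 2π/ω = 2.257 s.

2.26 s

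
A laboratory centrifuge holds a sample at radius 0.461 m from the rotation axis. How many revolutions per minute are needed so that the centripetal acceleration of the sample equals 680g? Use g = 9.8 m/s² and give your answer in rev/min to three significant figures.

1150 rev/min

Require ω²r = 680g, so ω = √(680 × 9.8/0.461) = 120.2 rad/s.
In rev/min: ω × 60/(2π) = 120.2 × 60/(2π) = 1148 rev/min.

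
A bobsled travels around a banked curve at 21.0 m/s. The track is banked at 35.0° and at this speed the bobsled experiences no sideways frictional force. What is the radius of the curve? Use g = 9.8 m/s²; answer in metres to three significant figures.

64.3 m

Frictionless banking: tanθ = v²/(rg), so r = v²/(g tanθ).
r = (21.0)²/(9.8 × tan 35.0°) = 441.0/(9.8 × 0.7002) = 441.0/6.862 = 64.27 m.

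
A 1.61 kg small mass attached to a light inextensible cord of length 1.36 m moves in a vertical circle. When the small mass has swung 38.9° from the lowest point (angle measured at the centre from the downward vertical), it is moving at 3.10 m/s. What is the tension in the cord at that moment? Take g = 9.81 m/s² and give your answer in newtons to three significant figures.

Take the radial direction toward the centre of the circle as positive. The component of the weight along the string toward the centre is −mg cos φ (φ measured from the bottom), so Newton's second law along the string gives T − mg cos φ = m v²/r.
cos 38.9° = 0.7782, so T = m(v²/r + g cos φ) = 1.61 × ((3.10)²/1.36 + 9.81 × 0.7782) = 1.61 × (7.066 + (7.635)) = 1.61 × 14.70 = 23.67 N.

23.7 N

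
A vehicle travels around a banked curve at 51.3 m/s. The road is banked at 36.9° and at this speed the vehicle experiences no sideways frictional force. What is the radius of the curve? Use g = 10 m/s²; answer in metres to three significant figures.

351 m

Frictionless banking: tanθ = v²/(rg), so r = v²/(g tanθ).
r = (51.3)²/(10.0 × tan 36.9°) = 2632/(10.0 × 0.7508) = 2632/7.508 = 350.5 m.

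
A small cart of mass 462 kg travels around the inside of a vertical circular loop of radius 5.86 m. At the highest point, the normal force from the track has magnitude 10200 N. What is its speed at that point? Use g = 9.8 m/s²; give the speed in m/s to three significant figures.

13.7 m/s

At the top, N + mg = mv²/r, so v = √(r(N/m + g)) = √(5.86 × (10200/462 + 9.8)) = √(5.86 × 31.88) = √186.8 = 13.67 m/s.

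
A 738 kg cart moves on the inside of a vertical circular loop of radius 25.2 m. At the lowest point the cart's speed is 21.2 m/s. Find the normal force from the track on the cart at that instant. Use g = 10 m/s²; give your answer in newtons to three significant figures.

At the lowest point, N points up (toward the centre) and the weight mg points down (away from the centre), so the net inward force is N − mg = mv²/r.
N = m(v²/r + g) = 738 × ((21.2)²/25.2 + 10.0) = 738 × (17.83 + 10.0) = 738 × 27.83 = 20540 N.

20500 N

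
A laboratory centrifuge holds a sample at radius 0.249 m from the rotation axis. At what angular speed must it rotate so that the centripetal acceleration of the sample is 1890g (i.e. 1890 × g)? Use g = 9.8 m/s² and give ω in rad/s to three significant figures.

Centripetal acceleration a_c = ω²r. Setting ω²r = 1890g:
ω = √(1890g / r) = √(1890 × 9.8 / 0.249) = √74390 = 272.7 rad/s.

273 rad/s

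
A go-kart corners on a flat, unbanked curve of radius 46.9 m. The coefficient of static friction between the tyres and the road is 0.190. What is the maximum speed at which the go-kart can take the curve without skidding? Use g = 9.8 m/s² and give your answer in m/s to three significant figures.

9.34 m/s

On a flat curve, static friction is the only horizontal force, so it must supply the full centripetal force: μ_s m g = m v²/r.
Mass cancels: v_max = √(μ_s g r) = √(0.190 × 9.8 × 46.9) = √87.33 = 9.345 m/s.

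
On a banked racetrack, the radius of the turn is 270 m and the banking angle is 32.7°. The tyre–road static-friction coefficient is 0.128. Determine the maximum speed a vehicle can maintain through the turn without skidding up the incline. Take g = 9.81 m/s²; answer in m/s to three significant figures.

At the maximum speed, friction acts down the slope at its limiting value f = μN. Radially (horizontal, toward centre): N sinθ + μN cosθ = mv²/r. Vertically: N cosθ − μN sinθ = mg.
Dividing: v² = r g (sinθ + μcosθ)/(cosθ − μsinθ).
sinθ + μcosθ = 0.5402 + 0.128×0.8415 = 0.6480; cosθ − μsinθ = 0.8415 − 0.128×0.5402 = 0.7724.
v² = 270 × 9.81 × 0.6480/0.7724 = 2222 m²/s², so v = 47.14 m/s.

47.1 m/s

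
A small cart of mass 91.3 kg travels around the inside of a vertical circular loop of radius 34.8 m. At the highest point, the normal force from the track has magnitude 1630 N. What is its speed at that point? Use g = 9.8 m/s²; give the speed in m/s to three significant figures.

31.0 m/s

At the top, N + mg = mv²/r, so v = √(r(N/m + g)) = √(34.8 × (1630/91.3 + 9.8)) = √(34.8 × 27.65) = √962.3 = 31.02 m/s.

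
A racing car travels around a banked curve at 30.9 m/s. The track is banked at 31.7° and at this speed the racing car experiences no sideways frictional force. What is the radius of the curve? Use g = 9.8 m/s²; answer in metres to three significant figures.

Frictionless banking: tanθ = v²/(rg), so r = v²/(g tanθ).
r = (30.9)²/(9.8 × tan 31.7°) = 954.8/(9.8 × 0.6176) = 954.8/6.053 = 157.8 m.

158 m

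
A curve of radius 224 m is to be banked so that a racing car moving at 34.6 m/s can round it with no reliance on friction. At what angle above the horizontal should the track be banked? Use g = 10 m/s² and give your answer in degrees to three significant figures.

For a frictionless banked turn: horizontally N sinθ = mv²/r and vertically N cosθ = mg.
Dividing: tanθ = v²/(r g) = (34.6)²/(224 × 10.0) = 1197/2240 = 0.5344.
θ = arctan(0.5344) = 28.12°.

28.1°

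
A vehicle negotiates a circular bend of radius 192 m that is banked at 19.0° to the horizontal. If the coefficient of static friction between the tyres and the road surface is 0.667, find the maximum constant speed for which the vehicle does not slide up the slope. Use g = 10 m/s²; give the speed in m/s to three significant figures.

50.2 m/s

At the maximum speed, friction acts down the slope at its limiting value f = μN. Radially (horizontal, toward centre): N sinθ + μN cosθ = mv²/r. Vertically: N cosθ − μN sinθ = mg.
Dividing: v² = r g (sinθ + μcosθ)/(cosθ − μsinθ).
sinθ + μcosθ = 0.3256 + 0.667×0.9455 = 0.9562; cosθ − μsinθ = 0.9455 − 0.667×0.3256 = 0.7284.
v² = 192 × 10.0 × 0.9562/0.7284 = 2521 m²/s², so v = 50.21 m/s.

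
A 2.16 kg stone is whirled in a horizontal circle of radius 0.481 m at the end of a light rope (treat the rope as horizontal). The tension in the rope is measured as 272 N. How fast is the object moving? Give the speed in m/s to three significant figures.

7.78 m/s

T = m v²/r ⇒ v = √(T r / m) = √(272 × 0.481 / 2.16) = √60.57 = 7.783 m/s.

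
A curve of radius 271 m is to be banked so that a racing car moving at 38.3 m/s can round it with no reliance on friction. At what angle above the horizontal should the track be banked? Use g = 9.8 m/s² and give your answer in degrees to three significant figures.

For a frictionless banked turn: horizontally N sinθ = mv²/r and vertically N cosθ = mg.
Dividing: tanθ = v²/(r g) = (38.3)²/(271 × 9.8) = 1467/2656 = 0.5523.
θ = arctan(0.5523) = 28.91°.

28.9°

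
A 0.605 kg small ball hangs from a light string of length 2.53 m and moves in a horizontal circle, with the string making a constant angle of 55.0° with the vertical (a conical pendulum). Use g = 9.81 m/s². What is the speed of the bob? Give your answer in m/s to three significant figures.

The radius of the circle is r = L sinθ = 2.53 × sin 55.0° = 2.072 m.
Horizontally T sinθ = mv²/r and vertically T cosθ = mg, so tanθ = v²/(rg).
v = √(r g tanθ) = √(2.072 × 9.81 × 1.428) = √29.04 = 5.388 m/s.

5.39 m/s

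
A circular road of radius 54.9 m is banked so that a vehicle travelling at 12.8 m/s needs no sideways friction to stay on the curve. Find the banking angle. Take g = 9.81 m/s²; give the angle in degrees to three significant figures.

16.9°

With no friction, the horizontal component of the normal force provides the centripetal force: N sinθ = mv²/r, while N cosθ = mg vertically.
Dividing: tanθ = v²/(r g) = (12.8)²/(54.9 × 9.81) = 163.8/538.6 = 0.3042.
θ = arctan(0.3042) = 16.92°.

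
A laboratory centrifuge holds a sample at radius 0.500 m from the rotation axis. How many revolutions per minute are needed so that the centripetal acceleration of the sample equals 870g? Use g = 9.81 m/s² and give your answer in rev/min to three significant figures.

Require ω²r = 870g, so ω = √(870 × 9.81/0.500) = 130.6 rad/s.
In rev/min: ω × 60/(2π) = 130.6 × 60/(2π) = 1248 rev/min.

1250 rev/min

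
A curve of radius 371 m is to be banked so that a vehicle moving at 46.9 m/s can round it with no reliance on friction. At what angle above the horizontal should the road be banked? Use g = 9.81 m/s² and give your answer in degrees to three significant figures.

31.1°

For a frictionless banked turn: horizontally N sinθ = mv²/r and vertically N cosθ = mg.
Dividing: tanθ = v²/(r g) = (46.9)²/(371 × 9.81) = 2200/3640 = 0.6044.
θ = arctan(0.6044) = 31.15°.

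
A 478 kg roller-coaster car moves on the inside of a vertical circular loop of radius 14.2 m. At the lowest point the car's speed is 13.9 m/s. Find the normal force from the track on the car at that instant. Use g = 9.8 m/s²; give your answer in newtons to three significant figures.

At the lowest point, N points up (toward the centre) and the weight mg points down (away from the centre), so the net inward force is N − mg = mv²/r.
N = m(v²/r + g) = 478 × ((13.9)²/14.2 + 9.8) = 478 × (13.61 + 9.8) = 478 × 23.41 = 11190 N.

11200 N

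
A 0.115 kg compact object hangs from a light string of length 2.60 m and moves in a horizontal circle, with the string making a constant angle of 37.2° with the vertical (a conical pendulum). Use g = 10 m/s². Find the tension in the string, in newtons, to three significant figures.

Vertically the bob has no acceleration, so T cosθ = mg.
T = mg/cosθ = 0.115 × 10.0 / cos 37.2° = 1.150/0.7965 = 1.444 N.

1.44 N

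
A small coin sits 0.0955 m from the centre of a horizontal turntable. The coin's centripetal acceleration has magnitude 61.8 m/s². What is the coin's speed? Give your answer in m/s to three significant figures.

2.43 m/s

a_c = v²/r ⇒ v = √(a_c · r) = √(61.8 × 0.0955) = √5.902 = 2.429 m/s.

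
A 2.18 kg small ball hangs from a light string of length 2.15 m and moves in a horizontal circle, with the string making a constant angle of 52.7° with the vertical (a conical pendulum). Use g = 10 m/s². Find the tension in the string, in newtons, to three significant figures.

Vertically the bob has no acceleration, so T cosθ = mg.
T = mg/cosθ = 2.18 × 10.0 / cos 52.7° = 21.80/0.6060 = 35.97 N.

36.0 N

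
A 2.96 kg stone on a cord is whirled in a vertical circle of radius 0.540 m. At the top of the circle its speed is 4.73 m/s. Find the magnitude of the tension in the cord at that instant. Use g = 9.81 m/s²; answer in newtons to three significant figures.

At the top, both T and the weight mg point inward (toward the centre), so T + mg = mv²/r.
T = m(v²/r − g) = 2.96 × ((4.73)²/0.540 − 9.81) = 2.96 × (41.43 − 9.81) = 2.96 × 31.62 = 93.60 N.

93.6 N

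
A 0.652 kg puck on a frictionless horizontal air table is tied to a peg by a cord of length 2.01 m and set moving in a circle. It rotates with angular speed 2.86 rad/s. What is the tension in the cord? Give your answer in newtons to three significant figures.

v = ωr = 2.86 × 2.01 = 5.749 m/s.
The tension is the only horizontal force, so it supplies the full centripetal force: T = m v²/r = 0.652 × (5.749)²/2.01 = 0.652 × 33.05/2.01 = 10.72 N.

10.7 N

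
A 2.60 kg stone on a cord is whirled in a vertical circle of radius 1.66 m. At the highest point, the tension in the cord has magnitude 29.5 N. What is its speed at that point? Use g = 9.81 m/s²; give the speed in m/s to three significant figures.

At the top, T + mg = mv²/r, so v = √(r(T/m + g)) = √(1.66 × (29.5/2.60 + 9.81)) = √(1.66 × 21.16) = √35.12 = 5.926 m/s.

5.93 m/s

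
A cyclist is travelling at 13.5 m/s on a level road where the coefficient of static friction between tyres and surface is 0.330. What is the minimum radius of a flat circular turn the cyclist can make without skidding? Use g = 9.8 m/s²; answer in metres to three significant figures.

At the limit, μ_s m g = m v²/r, so r_min = v²/(μ_s g) = (13.5)²/(0.330 × 9.8) = 182.2/3.234 = 56.35 m.

56.4 m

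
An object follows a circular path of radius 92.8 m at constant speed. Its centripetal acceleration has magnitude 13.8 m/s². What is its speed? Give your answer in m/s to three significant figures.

35.8 m/s

a_c = v²/r ⇒ v = √(a_c · r) = √(13.8 × 92.8) = √1281 = 35.79 m/s.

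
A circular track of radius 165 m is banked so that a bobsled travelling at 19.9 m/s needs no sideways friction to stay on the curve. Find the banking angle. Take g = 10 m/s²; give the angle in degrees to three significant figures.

13.5°

For a frictionless banked turn: horizontally N sinθ = mv²/r and vertically N cosθ = mg.
Dividing: tanθ = v²/(r g) = (19.9)²/(165 × 10.0) = 396.0/1650 = 0.2400.
θ = arctan(0.2400) = 13.50°.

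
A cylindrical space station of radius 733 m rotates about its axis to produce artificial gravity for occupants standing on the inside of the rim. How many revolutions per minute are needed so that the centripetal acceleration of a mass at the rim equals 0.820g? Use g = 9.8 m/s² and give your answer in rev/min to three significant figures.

Require ω²r = 0.820g, so ω = √(0.820 × 9.8/733) = 0.1047 rad/s.
In rev/min: ω × 60/(2π) = 0.1047 × 60/(2π) = 0.9999 rev/min.

1.00 rev/min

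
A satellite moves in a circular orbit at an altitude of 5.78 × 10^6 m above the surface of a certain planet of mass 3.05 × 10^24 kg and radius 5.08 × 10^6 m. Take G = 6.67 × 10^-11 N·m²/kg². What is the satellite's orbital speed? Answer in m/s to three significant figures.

Orbital radius r = R + h = 5.08 × 10^6 + 5.78 × 10^6 = 1.086 × 10^7 m.
Gravity supplies the centripetal force: G M m / r² = m v² / r, so v = √(GM/r).
v = √(6.67 × 10^-11 × 3.05 × 10^24 / 1.086 × 10^7) = √(1.873 × 10^7) = 4328 m/s.

4330 m/s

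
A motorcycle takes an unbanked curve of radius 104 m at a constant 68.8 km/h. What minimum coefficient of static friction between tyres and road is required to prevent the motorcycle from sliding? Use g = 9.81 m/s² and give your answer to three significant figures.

0.358

v = 68.8/3.6 = 19.11 m/s.
Friction provides the centripetal force: μ_s m g = m v²/r, so μ_s = v²/(g r) = (19.11)²/(9.81 × 104) = 365.2/1020 = 0.3580.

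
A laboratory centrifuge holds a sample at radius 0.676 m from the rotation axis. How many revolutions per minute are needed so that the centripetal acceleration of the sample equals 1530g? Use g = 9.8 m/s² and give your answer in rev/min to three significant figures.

Require ω²r = 1530g, so ω = √(1530 × 9.8/0.676) = 148.9 rad/s.
In rev/min: ω × 60/(2π) = 148.9 × 60/(2π) = 1422 rev/min.

1420 rev/min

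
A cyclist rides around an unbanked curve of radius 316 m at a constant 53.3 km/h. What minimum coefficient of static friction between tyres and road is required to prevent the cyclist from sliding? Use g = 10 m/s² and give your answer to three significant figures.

0.0694

v = 53.3/3.6 = 14.81 m/s.
Friction provides the centripetal force: μ_s m g = m v²/r, so μ_s = v²/(g r) = (14.81)²/(10.0 × 316) = 219.2/3160 = 0.06937.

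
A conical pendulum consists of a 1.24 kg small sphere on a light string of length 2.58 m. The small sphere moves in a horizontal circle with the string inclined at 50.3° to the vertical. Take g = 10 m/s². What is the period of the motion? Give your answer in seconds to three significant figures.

r = L sinθ = 1.985 m. From T sinθ = mω²r and T cosθ = mg: tanθ = ω²r/g, so ω² = g tanθ / r = g/(L cosθ).
ω = √(g/(L cosθ)) = √(10.0/(2.58 × 0.6388)) = √6.068 = 2.463 rad/s.
Period = 2π/ω = 2.551 s.

2.55 s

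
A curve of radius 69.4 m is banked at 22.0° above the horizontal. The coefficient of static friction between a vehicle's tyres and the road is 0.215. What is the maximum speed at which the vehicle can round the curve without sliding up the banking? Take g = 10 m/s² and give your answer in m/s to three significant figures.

At the maximum speed, friction acts down the slope at its limiting value f = μN. Radially (horizontal, toward centre): N sinθ + μN cosθ = mv²/r. Vertically: N cosθ − μN sinθ = mg.
Dividing: v² = r g (sinθ + μcosθ)/(cosθ − μsinθ).
sinθ + μcosθ = 0.3746 + 0.215×0.9272 = 0.5740; cosθ − μsinθ = 0.9272 − 0.215×0.3746 = 0.8466.
v² = 69.4 × 10.0 × 0.5740/0.8466 = 470.5 m²/s², so v = 21.69 m/s.

21.7 m/s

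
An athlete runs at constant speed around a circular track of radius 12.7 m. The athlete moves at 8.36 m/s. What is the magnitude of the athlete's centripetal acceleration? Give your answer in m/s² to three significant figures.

a_c = v²/r = (8.360)²/12.7 = 69.89/12.7 = 5.503 m/s².

5.50 m/s²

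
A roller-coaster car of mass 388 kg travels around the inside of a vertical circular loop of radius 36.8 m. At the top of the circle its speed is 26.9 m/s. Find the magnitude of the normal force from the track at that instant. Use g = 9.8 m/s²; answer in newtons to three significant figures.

At the top, both N and the weight mg point inward (toward the centre), so N + mg = mv²/r.
N = m(v²/r − g) = 388 × ((26.9)²/36.8 − 9.8) = 388 × (19.66 − 9.8) = 388 × 9.863 = 3827 N.

3830 N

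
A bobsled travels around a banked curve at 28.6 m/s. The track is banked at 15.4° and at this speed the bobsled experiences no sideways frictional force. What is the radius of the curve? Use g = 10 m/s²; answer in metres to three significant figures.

297 m

Frictionless banking: tanθ = v²/(rg), so r = v²/(g tanθ).
r = (28.6)²/(10.0 × tan 15.4°) = 818.0/(10.0 × 0.2754) = 818.0/2.754 = 297.0 m.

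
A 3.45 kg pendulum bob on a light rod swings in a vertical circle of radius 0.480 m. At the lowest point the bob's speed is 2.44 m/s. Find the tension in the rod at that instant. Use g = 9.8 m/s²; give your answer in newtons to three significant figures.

At the lowest point, T points up (toward the centre) and the weight mg points down (away from the centre), so the net inward force is T − mg = mv²/r.
T = m(v²/r + g) = 3.45 × ((2.44)²/0.480 + 9.8) = 3.45 × (12.40 + 9.8) = 3.45 × 22.20 = 76.60 N.

76.6 N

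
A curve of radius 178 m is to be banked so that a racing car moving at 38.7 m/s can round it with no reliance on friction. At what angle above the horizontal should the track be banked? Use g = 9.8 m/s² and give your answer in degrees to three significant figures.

For a frictionless banked turn: horizontally N sinθ = mv²/r and vertically N cosθ = mg.
Dividing: tanθ = v²/(r g) = (38.7)²/(178 × 9.8) = 1498/1744 = 0.8586.
θ = arctan(0.8586) = 40.65°.

40.6°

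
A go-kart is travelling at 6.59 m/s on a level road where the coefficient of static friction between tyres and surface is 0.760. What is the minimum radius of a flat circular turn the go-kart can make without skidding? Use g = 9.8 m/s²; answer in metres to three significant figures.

At the limit, μ_s m g = m v²/r, so r_min = v²/(μ_s g) = (6.59)²/(0.760 × 9.8) = 43.43/7.448 = 5.831 m.

5.83 m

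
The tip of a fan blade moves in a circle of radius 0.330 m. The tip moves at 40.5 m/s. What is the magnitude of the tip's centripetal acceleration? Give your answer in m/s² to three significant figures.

a_c = v²/r = (40.50)²/0.330 = 1640/0.330 = 4970 m/s².

4970 m/s²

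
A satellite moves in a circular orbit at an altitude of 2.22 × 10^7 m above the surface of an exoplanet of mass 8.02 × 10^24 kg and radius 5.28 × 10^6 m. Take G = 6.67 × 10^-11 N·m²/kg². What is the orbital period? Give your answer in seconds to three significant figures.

39100 s

r = R + h = 5.28 × 10^6 + 2.22 × 10^7 = 2.748 × 10^7 m. Gravity provides the centripetal force: G M m / r² = m v² / r ⇒ v = √(GM/r) = 4412 m/s.
T = 2πr/v = 2π × 2.748 × 10^7 / 4412 = 39130 s.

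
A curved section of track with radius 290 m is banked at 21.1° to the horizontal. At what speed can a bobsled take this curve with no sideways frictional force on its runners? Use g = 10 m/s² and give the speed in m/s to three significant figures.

33.5 m/s

On a frictionless banked curve, N sinθ = mv²/r and N cosθ = mg, so tanθ = v²/(rg).
v = √(r g tanθ) = √(290 × 10.0 × tan 21.1°) = √(290 × 10.0 × 0.3859) = √1119 = 33.45 m/s.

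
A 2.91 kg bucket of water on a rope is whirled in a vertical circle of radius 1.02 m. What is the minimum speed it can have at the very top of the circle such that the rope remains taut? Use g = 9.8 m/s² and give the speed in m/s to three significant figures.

At the highest point the centre is directly below, so both the weight and T act inward: T + mg = mv²/r.
At minimum speed T → 0, so mg = mv_min²/r ⇒ v_min = √(g r) = √(9.8 × 1.02) = 3.162 m/s.

3.16 m/s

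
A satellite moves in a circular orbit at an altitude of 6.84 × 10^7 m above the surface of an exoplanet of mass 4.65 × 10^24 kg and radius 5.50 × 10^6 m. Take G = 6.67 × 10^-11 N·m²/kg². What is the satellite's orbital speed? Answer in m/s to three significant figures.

Orbital radius r = R + h = 5.50 × 10^6 + 6.84 × 10^7 = 7.390 × 10^7 m.
Gravity supplies the centripetal force: G M m / r² = m v² / r, so v = √(GM/r).
v = √(6.67 × 10^-11 × 4.65 × 10^24 / 7.390 × 10^7) = √(4.197 × 10^6) = 2049 m/s.

2050 m/s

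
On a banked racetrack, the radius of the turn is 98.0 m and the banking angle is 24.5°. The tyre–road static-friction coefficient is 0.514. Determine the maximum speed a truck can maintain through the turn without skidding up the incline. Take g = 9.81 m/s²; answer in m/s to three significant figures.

34.9 m/s

At the maximum speed, friction acts down the slope at its limiting value f = μN. Radially (horizontal, toward centre): N sinθ + μN cosθ = mv²/r. Vertically: N cosθ − μN sinθ = mg.
Dividing: v² = r g (sinθ + μcosθ)/(cosθ − μsinθ).
sinθ + μcosθ = 0.4147 + 0.514×0.9100 = 0.8824; cosθ − μsinθ = 0.9100 − 0.514×0.4147 = 0.6968.
v² = 98.0 × 9.81 × 0.8824/0.6968 = 1217 m²/s², so v = 34.89 m/s.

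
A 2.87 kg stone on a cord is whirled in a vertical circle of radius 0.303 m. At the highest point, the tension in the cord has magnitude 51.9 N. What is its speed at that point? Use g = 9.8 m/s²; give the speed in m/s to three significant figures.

2.91 m/s

At the top, T + mg = mv²/r, so v = √(r(T/m + g)) = √(0.303 × (51.9/2.87 + 9.8)) = √(0.303 × 27.88) = √8.449 = 2.907 m/s.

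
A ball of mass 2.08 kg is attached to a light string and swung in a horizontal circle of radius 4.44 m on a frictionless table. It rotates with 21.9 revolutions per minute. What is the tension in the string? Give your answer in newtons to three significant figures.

48.6 N

ω = 21.9 rev/min × 2π/60 = 2.293 rad/s, so v = ωr = 2.293 × 4.44 = 10.18 m/s.
The tension is the only horizontal force, so it supplies the full centripetal force: T = m v²/r = 2.08 × (10.18)²/4.44 = 2.08 × 103.7/4.44 = 48.57 N.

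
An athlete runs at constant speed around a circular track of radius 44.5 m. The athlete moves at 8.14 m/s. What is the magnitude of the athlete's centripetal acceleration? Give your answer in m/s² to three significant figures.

a_c = v²/r = (8.140)²/44.5 = 66.26/44.5 = 1.489 m/s².

1.49 m/s²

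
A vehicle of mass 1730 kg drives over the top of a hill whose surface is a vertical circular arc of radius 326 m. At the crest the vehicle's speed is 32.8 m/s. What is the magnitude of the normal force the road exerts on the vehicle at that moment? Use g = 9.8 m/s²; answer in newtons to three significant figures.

11200 N

At the crest the centripetal acceleration points downward (toward the centre of the arc), so mg − N = mv²/r.
N = m(g − v²/r) = 1730 × (9.8 − (32.8)²/326) = 1730 × (9.8 − 3.300) = 1730 × 6.500 = 11240 N.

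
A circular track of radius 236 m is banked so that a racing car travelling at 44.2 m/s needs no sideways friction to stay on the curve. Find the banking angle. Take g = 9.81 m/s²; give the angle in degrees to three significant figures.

40.2°

For a frictionless banked turn: horizontally N sinθ = mv²/r and vertically N cosθ = mg.
Dividing: tanθ = v²/(r g) = (44.2)²/(236 × 9.81) = 1954/2315 = 0.8438.
θ = arctan(0.8438) = 40.16°.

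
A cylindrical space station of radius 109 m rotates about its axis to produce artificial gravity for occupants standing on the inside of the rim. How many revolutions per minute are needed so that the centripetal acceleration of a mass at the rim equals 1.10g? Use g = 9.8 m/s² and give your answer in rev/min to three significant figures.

3.00 rev/min

Require ω²r = 1.10g, so ω = √(1.10 × 9.8/109) = 0.3145 rad/s.
In rev/min: ω × 60/(2π) = 0.3145 × 60/(2π) = 3.003 rev/min.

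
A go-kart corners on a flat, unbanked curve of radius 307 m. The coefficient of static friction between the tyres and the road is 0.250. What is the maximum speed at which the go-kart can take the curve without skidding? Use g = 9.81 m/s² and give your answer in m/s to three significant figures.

27.4 m/s

The only inward force on a level bend is static friction, so at the limit f_s = μ_s N = μ_s m g = m v²/r.
Mass cancels: v_max = √(μ_s g r) = √(0.250 × 9.81 × 307) = √752.9 = 27.44 m/s.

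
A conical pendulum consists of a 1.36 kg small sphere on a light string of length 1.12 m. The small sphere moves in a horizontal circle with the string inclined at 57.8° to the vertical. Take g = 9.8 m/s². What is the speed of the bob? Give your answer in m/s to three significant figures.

3.84 m/s

The radius of the circle is r = L sinθ = 1.12 × sin 57.8° = 0.9477 m.
Horizontally T sinθ = mv²/r and vertically T cosθ = mg, so tanθ = v²/(rg).
v = √(r g tanθ) = √(0.9477 × 9.8 × 1.588) = √14.75 = 3.840 m/s.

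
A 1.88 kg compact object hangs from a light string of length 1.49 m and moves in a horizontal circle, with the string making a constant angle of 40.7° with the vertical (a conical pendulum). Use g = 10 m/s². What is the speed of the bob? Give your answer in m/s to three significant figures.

The radius of the circle is r = L sinθ = 1.49 × sin 40.7° = 0.9716 m.
Horizontally T sinθ = mv²/r and vertically T cosθ = mg, so tanθ = v²/(rg).
v = √(r g tanθ) = √(0.9716 × 10.0 × 0.8601) = √8.357 = 2.891 m/s.

2.89 m/s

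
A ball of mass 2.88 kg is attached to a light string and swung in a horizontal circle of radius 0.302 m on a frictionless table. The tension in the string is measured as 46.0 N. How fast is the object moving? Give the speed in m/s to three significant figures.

T = m v²/r ⇒ v = √(T r / m) = √(46.0 × 0.302 / 2.88) = √4.824 = 2.196 m/s.

2.20 m/s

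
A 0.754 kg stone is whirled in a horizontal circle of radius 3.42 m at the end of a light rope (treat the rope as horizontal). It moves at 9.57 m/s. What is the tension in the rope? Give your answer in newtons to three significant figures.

The tension is the only horizontal force, so it supplies the full centripetal force: T = m v²/r = 0.754 × (9.570)²/3.42 = 0.754 × 91.58/3.42 = 20.19 N.

20.2 N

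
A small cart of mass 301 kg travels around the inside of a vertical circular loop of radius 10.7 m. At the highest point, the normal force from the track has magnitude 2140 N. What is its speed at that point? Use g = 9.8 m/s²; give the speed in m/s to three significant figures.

At the top, N + mg = mv²/r, so v = √(r(N/m + g)) = √(10.7 × (2140/301 + 9.8)) = √(10.7 × 16.91) = √180.9 = 13.45 m/s.

13.5 m/s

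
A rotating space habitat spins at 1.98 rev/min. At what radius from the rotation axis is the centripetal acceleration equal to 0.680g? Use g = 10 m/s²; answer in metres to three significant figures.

158 m

ω = 1.98 rev/min × 2π/60 = 0.2073 rad/s.
a_c = ω²r = 0.680g ⇒ r = 0.680 × 10.0 / (0.2073)² = 6.800/0.04299 = 158.2 m.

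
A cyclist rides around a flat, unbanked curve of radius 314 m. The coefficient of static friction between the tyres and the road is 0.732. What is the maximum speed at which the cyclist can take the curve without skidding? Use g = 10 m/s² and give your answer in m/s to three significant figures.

47.9 m/s

Friction provides the centripetal force on a flat curve. At maximum speed it is at its limiting value: μ_s m g = m v²/r.
Mass cancels: v_max = √(μ_s g r) = √(0.732 × 10.0 × 314) = √2298 = 47.94 m/s.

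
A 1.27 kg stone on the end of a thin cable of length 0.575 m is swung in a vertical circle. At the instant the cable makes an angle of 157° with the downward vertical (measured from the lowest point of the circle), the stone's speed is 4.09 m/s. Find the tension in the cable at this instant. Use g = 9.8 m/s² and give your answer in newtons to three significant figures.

25.5 N

Take the radial direction toward the centre of the circle as positive. The component of the weight along the string toward the centre is −mg cos φ (φ measured from the bottom), so Newton's second law along the string gives T − mg cos φ = m v²/r.
cos 157° = -0.9205, so T = m(v²/r + g cos φ) = 1.27 × ((4.09)²/0.575 + 9.8 × -0.9205) = 1.27 × (29.09 + (-9.021)) = 1.27 × 20.07 = 25.49 N.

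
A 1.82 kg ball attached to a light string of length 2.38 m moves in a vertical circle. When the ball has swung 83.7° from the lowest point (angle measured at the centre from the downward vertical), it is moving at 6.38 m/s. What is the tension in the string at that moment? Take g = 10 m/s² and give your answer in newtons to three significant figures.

Take the radial direction toward the centre of the circle as positive. The component of the weight along the string toward the centre is −mg cos φ (φ measured from the bottom), so Newton's second law along the string gives T − mg cos φ = m v²/r.
cos 83.7° = 0.1097, so T = m(v²/r + g cos φ) = 1.82 × ((6.38)²/2.38 + 10.0 × 0.1097) = 1.82 × (17.10 + (1.097)) = 1.82 × 18.20 = 33.12 N.

33.1 N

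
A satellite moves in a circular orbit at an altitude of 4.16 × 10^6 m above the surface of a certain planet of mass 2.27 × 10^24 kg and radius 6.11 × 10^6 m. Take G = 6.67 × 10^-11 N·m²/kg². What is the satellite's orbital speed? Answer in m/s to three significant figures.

Orbital radius r = R + h = 6.11 × 10^6 + 4.16 × 10^6 = 1.027 × 10^7 m.
Gravity supplies the centripetal force: G M m / r² = m v² / r, so v = √(GM/r).
v = √(6.67 × 10^-11 × 2.27 × 10^24 / 1.027 × 10^7) = √(1.474 × 10^7) = 3840 m/s.

3840 m/s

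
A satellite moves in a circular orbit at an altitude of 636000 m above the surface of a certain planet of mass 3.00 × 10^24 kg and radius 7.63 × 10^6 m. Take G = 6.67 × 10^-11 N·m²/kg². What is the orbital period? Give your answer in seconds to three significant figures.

r = R + h = 7.63 × 10^6 + 636000 = 8.266 × 10^6 m. Gravity provides the centripetal force: G M m / r² = m v² / r ⇒ v = √(GM/r) = 4920 m/s.
T = 2πr/v = 2π × 8.266 × 10^6 / 4920 = 10560 s.

10600 s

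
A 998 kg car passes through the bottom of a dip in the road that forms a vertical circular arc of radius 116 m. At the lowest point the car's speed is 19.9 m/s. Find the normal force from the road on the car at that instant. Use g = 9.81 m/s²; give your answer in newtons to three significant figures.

13200 N

At the lowest point, N points up (toward the centre) and the weight mg points down (away from the centre), so the net inward force is N − mg = mv²/r.
N = m(v²/r + g) = 998 × ((19.9)²/116 + 9.81) = 998 × (3.414 + 9.81) = 998 × 13.22 = 13200 N.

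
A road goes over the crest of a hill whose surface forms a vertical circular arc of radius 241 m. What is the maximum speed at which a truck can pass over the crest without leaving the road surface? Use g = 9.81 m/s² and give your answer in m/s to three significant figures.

At the crest the centre of the circle is below the truck, so the net downward (centripetal) force is mg − N = mv²/r.
The truck leaves the road when N → 0, giving v_max = √(g r) = √(9.81 × 241) = 48.62 m/s.

48.6 m/s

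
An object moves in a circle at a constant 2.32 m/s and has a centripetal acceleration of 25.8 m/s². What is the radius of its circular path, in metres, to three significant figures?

a_c = v²/r ⇒ r = v²/a_c = (2.32)²/25.8 = 5.382/25.8 = 0.2086 m.

0.209 m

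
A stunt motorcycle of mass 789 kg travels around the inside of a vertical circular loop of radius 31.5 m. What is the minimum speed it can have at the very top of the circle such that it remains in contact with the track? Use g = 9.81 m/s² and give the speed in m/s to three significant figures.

17.6 m/s

At the highest point the centre is directly below, so both the weight and N act inward: N + mg = mv²/r.
At minimum speed N → 0, so mg = mv_min²/r ⇒ v_min = √(g r) = √(9.81 × 31.5) = 17.58 m/s.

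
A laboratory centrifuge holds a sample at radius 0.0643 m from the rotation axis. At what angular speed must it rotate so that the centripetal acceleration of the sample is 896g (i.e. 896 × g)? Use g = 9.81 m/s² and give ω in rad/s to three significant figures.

Centripetal acceleration a_c = ω²r. Setting ω²r = 896g:
ω = √(896g / r) = √(896 × 9.81 / 0.0643) = √136700 = 369.7 rad/s.

370 rad/s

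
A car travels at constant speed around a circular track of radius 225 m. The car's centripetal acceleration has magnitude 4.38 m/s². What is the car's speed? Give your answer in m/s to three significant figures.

31.4 m/s

a_c = v²/r ⇒ v = √(a_c · r) = √(4.38 × 225) = √985.5 = 31.39 m/s.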